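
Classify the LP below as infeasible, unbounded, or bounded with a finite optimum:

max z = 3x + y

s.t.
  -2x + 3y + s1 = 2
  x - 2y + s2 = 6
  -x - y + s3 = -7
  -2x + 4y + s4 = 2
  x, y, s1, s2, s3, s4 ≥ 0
Feasible point: (5, 2) satisfies every constraint, so the LP is feasible.
Direction d = (2, 1): for each constraint row a, a·d ≤ 0 —
  (-2)(2) + (3)(1) = -1 ≤ 0
  (1)(2) + (-2)(1) = 0 ≤ 0
  (-1)(2) + (-1)(1) = -3 ≤ 0
  (-2)(2) + (4)(1) = 0 ≤ 0
and d ≥ 0, so (5, 2) + t·d stays feasible for every t ≥ 0. Along this ray z = 3x + y changes by 7 per unit t, so z → +∞.

Unbounded — the objective can increase without bound over the feasible region.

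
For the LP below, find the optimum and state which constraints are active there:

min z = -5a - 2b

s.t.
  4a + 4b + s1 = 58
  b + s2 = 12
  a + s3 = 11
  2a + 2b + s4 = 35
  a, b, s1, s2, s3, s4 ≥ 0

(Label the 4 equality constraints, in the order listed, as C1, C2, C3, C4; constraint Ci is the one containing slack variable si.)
Optimal: a = 11, b = 3.5
Slack at optimum:
  C1: slack = 0 (binding)
  C2: slack = 8.5
  C3: slack = 0 (binding)
  C4: slack = 6
  a ≥ 0: a = 11
  b ≥ 0: b = 3.5
Binding constraints: C1, C3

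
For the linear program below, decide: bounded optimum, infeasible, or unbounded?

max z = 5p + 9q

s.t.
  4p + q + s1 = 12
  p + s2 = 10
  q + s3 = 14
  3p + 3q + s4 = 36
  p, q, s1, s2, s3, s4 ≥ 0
The point (0, 12) satisfies every constraint, so the LP is feasible; the constraints give p ≤ 10 and q ≤ 14, which with p, q ≥ 0 keep the feasible region inside a bounded box. A feasible, bounded LP attains a finite optimum at a vertex.

Evaluating z = 5p + 9q at each vertex:
  (0, 0): z = 0
  (3, 0): z = 15
  (0, 12): z = 108

Bounded optimum: z* = 108 at (0, 12).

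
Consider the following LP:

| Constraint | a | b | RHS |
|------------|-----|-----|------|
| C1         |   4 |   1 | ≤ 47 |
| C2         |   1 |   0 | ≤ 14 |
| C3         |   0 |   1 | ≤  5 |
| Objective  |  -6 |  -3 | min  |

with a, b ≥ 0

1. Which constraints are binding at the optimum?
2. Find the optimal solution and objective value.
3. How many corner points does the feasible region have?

1. C1, C3
2. a = 10.5, b = 5, z = -78
3. 4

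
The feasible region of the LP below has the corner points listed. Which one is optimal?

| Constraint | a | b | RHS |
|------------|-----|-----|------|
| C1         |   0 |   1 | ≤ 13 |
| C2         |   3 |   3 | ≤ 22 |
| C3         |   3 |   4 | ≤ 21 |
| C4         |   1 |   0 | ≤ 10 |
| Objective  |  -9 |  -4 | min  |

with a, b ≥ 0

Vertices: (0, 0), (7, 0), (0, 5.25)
Evaluating z = -9a - 4b at each vertex:
  (0, 0): z = 0
  (7, 0): z = -63
  (0, 5.25): z = -21

The smallest value is z = -63, attained at (7, 0).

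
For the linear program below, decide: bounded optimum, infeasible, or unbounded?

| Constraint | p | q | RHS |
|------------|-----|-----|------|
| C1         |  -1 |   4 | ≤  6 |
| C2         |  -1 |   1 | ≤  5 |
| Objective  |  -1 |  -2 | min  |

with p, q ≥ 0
Feasible point: (0, 0) satisfies every constraint, so the LP is feasible.
Direction d = (1, 0): for each constraint row a, a·d ≤ 0 —
  (-1)(1) + (4)(0) = -1 ≤ 0
  (-1)(1) + (1)(0) = -1 ≤ 0
and d ≥ 0, so (0, 0) + t·d stays feasible for every t ≥ 0. Along this ray z = -p - 2q changes by -1 per unit t, so z → −∞.

Unbounded: there is a feasible ray along which z → −∞.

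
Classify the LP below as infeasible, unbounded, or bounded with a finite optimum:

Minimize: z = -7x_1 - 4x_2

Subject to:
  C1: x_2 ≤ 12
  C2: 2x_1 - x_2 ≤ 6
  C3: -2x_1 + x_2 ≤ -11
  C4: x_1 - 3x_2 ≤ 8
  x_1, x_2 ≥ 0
C2 requires 2x_1 - x_2 ≤ 6, while C3 (-2x_1 + x_2 ≤ -11) is equivalent to 2x_1 - x_2 ≥ 11. Together they would need 11 ≤ 2x_1 - x_2 ≤ 6, which is impossible since 11 > 6. No point satisfies all constraints.

Infeasible: no point satisfies all constraints simultaneously.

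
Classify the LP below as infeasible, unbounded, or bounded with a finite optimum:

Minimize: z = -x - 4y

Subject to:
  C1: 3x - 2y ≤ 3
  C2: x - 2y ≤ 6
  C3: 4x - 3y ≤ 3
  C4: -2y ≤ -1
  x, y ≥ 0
Feasible point: (0, 1) satisfies every constraint, so the LP is feasible.
Direction d = (0, 1): for each constraint row a, a·d ≤ 0 —
  (3)(0) + (-2)(1) = -2 ≤ 0
  (1)(0) + (-2)(1) = -2 ≤ 0
  (4)(0) + (-3)(1) = -3 ≤ 0
  (0)(0) + (-2)(1) = -2 ≤ 0
and d ≥ 0, so (0, 1) + t·d stays feasible for every t ≥ 0. Along this ray z = -x - 4y changes by -4 per unit t, so z → −∞.

The LP is unbounded; z can be made arbitrarily small.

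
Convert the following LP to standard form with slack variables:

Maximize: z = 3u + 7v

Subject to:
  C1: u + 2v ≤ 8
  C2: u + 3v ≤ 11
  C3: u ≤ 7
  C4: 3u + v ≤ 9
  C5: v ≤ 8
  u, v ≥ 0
max z = 3u + 7v

s.t.
  u + 2v + s1 = 8
  u + 3v + s2 = 11
  u + s3 = 7
  3u + v + s4 = 9
  v + s5 = 8
  u, v, s1, s2, s3, s4, s5 ≥ 0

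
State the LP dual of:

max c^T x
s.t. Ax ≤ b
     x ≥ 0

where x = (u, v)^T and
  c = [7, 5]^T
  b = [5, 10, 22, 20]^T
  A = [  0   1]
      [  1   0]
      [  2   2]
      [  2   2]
Minimize: z = 5y1 + 10y2 + 22y3 + 20y4

Subject to:
  C1: -y2 - 2y3 - 2y4 ≤ -7
  C2: -y1 - 2y3 - 2y4 ≤ -5
  y1, y2, y3, y4 ≥ 0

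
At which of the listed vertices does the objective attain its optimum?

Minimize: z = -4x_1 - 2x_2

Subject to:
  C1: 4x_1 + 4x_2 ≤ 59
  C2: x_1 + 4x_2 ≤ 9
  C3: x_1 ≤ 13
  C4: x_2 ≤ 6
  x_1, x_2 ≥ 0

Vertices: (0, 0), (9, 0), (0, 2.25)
Evaluating z = -4x_1 - 2x_2 at each vertex:
  (0, 0): z = 0
  (9, 0): z = -36
  (0, 2.25): z = -4.5

The smallest value is z = -36, attained at (9, 0).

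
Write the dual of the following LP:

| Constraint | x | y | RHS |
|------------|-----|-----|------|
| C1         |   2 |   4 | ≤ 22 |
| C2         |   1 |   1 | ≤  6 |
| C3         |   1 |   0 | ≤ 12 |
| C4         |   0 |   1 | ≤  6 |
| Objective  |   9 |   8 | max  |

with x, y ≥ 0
Minimize: z = 22y1 + 6y2 + 12y3 + 6y4

Subject to:
  C1: -2y1 - y2 - y3 ≤ -9
  C2: -4y1 - y2 - y4 ≤ -8
  y1, y2, y3, y4 ≥ 0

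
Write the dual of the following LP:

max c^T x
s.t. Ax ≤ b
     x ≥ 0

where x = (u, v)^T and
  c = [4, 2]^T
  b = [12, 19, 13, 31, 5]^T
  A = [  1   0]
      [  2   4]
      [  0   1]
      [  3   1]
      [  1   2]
Minimize: z = 12y1 + 19y2 + 13y3 + 31y4 + 5y5

Subject to:
  C1: -y1 - 2y2 - 3y4 - y5 ≤ -4
  C2: -4y2 - y3 - y4 - 2y5 ≤ -2
  y1, y2, y3, y4, y5 ≥ 0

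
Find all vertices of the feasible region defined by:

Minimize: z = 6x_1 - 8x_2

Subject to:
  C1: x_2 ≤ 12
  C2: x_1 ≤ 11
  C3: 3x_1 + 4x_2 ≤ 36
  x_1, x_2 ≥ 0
Each vertex is the intersection of two constraint boundaries that also satisfies all remaining constraints:
  x_1 = 0 and x_2 = 0 → (0, 0)
  x_1 = 11 and x_2 = 0 → (11, 0)
  x_1 = 11 and 3x_1 + 4x_2 = 36 → (11, 0.75)
  3x_1 + 4x_2 = 36 and x_1 = 0 → (0, 9)

Vertices: (0, 0), (11, 0), (11, 0.75), (0, 9)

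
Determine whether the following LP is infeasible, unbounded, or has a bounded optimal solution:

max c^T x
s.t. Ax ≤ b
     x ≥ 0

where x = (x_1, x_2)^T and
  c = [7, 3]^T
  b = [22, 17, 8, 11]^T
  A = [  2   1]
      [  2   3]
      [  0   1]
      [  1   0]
The point (8.5, 0) satisfies every constraint, so the LP is feasible; the constraints give x_1 ≤ 11 and x_2 ≤ 8, which with x_1, x_2 ≥ 0 keep the feasible region inside a bounded box. A feasible, bounded LP attains a finite optimum at a vertex.

Feasible with finite optimum z* = 59.5 at (8.5, 0).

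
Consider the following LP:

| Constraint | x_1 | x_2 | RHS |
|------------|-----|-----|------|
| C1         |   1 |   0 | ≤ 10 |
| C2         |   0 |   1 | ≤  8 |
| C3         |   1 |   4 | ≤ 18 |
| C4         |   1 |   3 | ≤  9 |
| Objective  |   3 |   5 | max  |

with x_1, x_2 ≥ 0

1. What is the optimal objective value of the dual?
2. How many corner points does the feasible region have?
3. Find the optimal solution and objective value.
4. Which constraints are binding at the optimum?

1. 27 (by strong duality, equal to the primal optimum)
2. 3
3. x_1 = 9, x_2 = 0, z = 27
4. C4, x_2 ≥ 0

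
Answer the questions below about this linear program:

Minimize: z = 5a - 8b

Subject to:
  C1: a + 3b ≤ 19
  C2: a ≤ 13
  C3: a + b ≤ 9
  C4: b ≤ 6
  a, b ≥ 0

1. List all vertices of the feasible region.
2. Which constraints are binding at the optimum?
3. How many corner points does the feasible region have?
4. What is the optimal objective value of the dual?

1. (0, 0), (9, 0), (4, 5), (1, 6), (0, 6)
2. C4, a ≥ 0
3. 5
4. -48 (by strong duality, equal to the primal optimum)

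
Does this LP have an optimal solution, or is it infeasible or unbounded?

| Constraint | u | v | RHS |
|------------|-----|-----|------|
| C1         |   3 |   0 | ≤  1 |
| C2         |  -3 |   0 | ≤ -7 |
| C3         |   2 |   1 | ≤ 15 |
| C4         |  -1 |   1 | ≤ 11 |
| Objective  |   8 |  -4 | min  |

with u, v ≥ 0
C1 requires 3u ≤ 1, while C2 (-3u ≤ -7) is equivalent to 3u ≥ 7. Together they would need 7 ≤ 3u ≤ 1, which is impossible since 7 > 1. No point satisfies all constraints.

Infeasible — the constraint set is empty.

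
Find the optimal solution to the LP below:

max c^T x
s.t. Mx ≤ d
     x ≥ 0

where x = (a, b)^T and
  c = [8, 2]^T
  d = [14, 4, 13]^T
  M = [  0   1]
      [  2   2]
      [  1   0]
Each vertex is the intersection of two constraint boundaries that also satisfies all remaining constraints:
  a = 0 and b = 0 → (0, 0)
  2a + 2b = 4 and b = 0 → (2, 0)
  2a + 2b = 4 and a = 0 → (0, 2)

Evaluating z = 8a + 2b at each vertex:
  (0, 0): z = 0
  (2, 0): z = 16
  (0, 2): z = 4

The maximum is at (2, 0) with z = 16.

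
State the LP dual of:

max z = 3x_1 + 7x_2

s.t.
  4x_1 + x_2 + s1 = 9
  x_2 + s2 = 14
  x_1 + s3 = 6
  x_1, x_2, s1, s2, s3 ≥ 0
Minimize: z = 9y1 + 14y2 + 6y3

Subject to:
  C1: -4y1 - y3 ≤ -3
  C2: -y1 - y2 ≤ -7
  y1, y2, y3 ≥ 0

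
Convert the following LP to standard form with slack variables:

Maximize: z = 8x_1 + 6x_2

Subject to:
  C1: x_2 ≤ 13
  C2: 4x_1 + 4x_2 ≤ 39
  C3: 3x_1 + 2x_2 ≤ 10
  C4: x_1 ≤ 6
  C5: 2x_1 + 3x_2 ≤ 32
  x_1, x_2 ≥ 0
max z = 8x_1 + 6x_2

s.t.
  x_2 + s1 = 13
  4x_1 + 4x_2 + s2 = 39
  3x_1 + 2x_2 + s3 = 10
  x_1 + s4 = 6
  2x_1 + 3x_2 + s5 = 32
  x_1, x_2, s1, s2, s3, s4, s5 ≥ 0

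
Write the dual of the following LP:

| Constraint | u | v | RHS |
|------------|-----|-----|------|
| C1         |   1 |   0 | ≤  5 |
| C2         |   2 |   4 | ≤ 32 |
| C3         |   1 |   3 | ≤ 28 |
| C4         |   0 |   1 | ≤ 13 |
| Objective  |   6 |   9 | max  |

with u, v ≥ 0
Minimize: z = 5y1 + 32y2 + 28y3 + 13y4

Subject to:
  C1: -y1 - 2y2 - y3 ≤ -6
  C2: -4y2 - 3y3 - y4 ≤ -9
  y1, y2, y3, y4 ≥ 0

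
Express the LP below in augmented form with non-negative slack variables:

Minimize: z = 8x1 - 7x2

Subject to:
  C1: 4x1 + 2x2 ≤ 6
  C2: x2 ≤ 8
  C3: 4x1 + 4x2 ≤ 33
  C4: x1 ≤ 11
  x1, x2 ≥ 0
min z = 8x1 - 7x2

s.t.
  4x1 + 2x2 + s1 = 6
  x2 + s2 = 8
  4x1 + 4x2 + s3 = 33
  x1 + s4 = 11
  x1, x2, s1, s2, s3, s4 ≥ 0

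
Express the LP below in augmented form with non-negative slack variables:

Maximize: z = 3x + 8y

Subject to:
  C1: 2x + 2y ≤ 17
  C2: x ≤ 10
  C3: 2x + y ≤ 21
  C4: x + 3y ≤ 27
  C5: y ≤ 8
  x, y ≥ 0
max z = 3x + 8y

s.t.
  2x + 2y + s1 = 17
  x + s2 = 10
  2x + y + s3 = 21
  x + 3y + s4 = 27
  y + s5 = 8
  x, y, s1, s2, s3, s4, s5 ≥ 0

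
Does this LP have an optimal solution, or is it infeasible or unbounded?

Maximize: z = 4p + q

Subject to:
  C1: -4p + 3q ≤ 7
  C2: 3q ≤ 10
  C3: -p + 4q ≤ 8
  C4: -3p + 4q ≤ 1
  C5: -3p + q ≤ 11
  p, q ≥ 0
Feasible point: (0, 0) satisfies every constraint, so the LP is feasible.
Direction d = (1, 0): for each constraint row a, a·d ≤ 0 —
  (-4)(1) + (3)(0) = -4 ≤ 0
  (0)(1) + (3)(0) = 0 ≤ 0
  (-1)(1) + (4)(0) = -1 ≤ 0
  (-3)(1) + (4)(0) = -3 ≤ 0
  (-3)(1) + (1)(0) = -3 ≤ 0
and d ≥ 0, so (0, 0) + t·d stays feasible for every t ≥ 0. Along this ray z = 4p + q changes by 4 per unit t, so z → +∞.

Unbounded — the objective can increase without bound over the feasible region.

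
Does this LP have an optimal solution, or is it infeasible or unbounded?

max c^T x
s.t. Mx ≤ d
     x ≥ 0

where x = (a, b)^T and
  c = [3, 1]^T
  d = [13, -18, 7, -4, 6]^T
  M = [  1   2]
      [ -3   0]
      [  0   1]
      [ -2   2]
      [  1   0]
The point (6, 3.5) satisfies every constraint, so the LP is feasible; the constraints give a ≤ 6 and b ≤ 7, which with a, b ≥ 0 keep the feasible region inside a bounded box. A feasible, bounded LP attains a finite optimum at a vertex.

Evaluating z = 3a + b at each vertex:
  (6, 0): z = 18
  (6, 3.5): z = 21.5

The LP has an optimal solution: (6, 3.5) with z = 21.5.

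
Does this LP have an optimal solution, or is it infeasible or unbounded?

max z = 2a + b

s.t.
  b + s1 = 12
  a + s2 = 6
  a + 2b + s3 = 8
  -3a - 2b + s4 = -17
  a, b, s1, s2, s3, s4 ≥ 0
The point (6, 1) satisfies every constraint, so the LP is feasible; the constraints give a ≤ 6 and b ≤ 12, which with a, b ≥ 0 keep the feasible region inside a bounded box. A feasible, bounded LP attains a finite optimum at a vertex.

Evaluating z = 2a + b at each vertex:
  (5.667, 0): z = 11.33
  (6, 0): z = 12
  (6, 1): z = 13
  (4.5, 1.75): z = 10.75

Bounded optimum: z* = 13 at (6, 1).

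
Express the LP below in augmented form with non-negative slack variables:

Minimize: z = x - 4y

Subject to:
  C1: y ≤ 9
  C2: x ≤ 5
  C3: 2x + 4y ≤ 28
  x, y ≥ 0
min z = x - 4y

s.t.
  y + s1 = 9
  x + s2 = 5
  2x + 4y + s3 = 28
  x, y, s1, s2, s3 ≥ 0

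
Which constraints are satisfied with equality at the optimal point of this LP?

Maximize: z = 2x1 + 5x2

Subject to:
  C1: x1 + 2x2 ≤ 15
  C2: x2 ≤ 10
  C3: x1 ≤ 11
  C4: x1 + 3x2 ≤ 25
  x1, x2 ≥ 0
Optimal: x1 = 0, x2 = 7.5
Binding: C1, x1 ≥ 0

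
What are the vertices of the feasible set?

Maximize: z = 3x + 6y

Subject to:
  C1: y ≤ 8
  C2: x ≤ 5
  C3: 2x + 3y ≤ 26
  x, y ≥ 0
Each vertex is the intersection of two constraint boundaries that also satisfies all remaining constraints:
  x = 0 and y = 0 → (0, 0)
  x = 5 and y = 0 → (5, 0)
  x = 5 and 2x + 3y = 26 → (5, 5.333)
  y = 8 and 2x + 3y = 26 → (1, 8)
  y = 8 and x = 0 → (0, 8)

Vertices: (0, 0), (5, 0), (5, 5.333), (1, 8), (0, 8)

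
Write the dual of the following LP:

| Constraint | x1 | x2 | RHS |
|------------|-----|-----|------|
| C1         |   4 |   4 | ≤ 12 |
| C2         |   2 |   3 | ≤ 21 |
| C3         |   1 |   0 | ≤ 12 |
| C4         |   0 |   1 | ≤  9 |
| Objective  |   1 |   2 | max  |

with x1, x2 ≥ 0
Minimize: z = 12y1 + 21y2 + 12y3 + 9y4

Subject to:
  C1: -4y1 - 2y2 - y3 ≤ -1
  C2: -4y1 - 3y2 - y4 ≤ -2
  y1, y2, y3, y4 ≥ 0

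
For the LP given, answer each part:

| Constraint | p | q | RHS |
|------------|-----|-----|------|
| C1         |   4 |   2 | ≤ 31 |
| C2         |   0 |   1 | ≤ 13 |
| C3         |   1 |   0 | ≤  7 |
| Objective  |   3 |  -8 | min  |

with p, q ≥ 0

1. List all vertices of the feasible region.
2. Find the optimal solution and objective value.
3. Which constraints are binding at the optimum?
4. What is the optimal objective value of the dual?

1. (0, 0), (7, 0), (7, 1.5), (1.25, 13), (0, 13)
2. p = 0, q = 13, z = -104
3. C2, p ≥ 0
4. -104 (by strong duality, equal to the primal optimum)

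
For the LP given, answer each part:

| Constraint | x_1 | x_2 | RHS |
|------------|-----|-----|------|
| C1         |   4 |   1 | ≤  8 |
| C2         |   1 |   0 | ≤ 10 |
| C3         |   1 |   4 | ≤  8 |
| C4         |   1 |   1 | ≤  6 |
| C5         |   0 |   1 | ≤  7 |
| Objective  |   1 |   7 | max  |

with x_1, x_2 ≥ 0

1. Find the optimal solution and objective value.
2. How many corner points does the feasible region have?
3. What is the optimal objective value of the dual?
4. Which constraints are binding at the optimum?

1. x_1 = 0, x_2 = 2, z = 14
2. 4
3. 14 (by strong duality, equal to the primal optimum)
4. C3, x_1 ≥ 0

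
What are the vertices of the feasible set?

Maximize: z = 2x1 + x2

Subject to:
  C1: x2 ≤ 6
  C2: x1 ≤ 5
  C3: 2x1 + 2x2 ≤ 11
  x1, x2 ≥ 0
Each vertex is the intersection of two constraint boundaries that also satisfies all remaining constraints:
  x1 = 0 and x2 = 0 → (0, 0)
  x1 = 5 and x2 = 0 → (5, 0)
  x1 = 5 and 2x1 + 2x2 = 11 → (5, 0.5)
  2x1 + 2x2 = 11 and x1 = 0 → (0, 5.5)

Vertices: (0, 0), (5, 0), (5, 0.5), (0, 5.5)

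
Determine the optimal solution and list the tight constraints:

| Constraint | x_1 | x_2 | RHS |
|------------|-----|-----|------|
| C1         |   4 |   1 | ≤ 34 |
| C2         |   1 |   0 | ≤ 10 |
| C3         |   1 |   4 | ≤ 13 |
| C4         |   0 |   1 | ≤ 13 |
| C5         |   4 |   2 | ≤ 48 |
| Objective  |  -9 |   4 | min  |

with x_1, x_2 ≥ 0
Optimal: x_1 = 8.5, x_2 = 0
Slack at optimum:
  C1: slack = 0 (binding)
  C2: slack = 1.5
  C3: slack = 4.5
  C4: slack = 13
  C5: slack = 14
  x_1 ≥ 0: x_1 = 8.5
  x_2 ≥ 0: x_2 = 0 (binding)
Binding constraints: C1, x_2 ≥ 0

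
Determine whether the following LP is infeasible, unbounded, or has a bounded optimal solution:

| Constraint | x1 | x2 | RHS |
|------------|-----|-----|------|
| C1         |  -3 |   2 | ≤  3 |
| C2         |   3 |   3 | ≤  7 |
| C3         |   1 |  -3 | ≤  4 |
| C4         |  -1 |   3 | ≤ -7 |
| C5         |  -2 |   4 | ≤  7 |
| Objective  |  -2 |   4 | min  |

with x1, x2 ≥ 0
C3 requires x1 - 3x2 ≤ 4, while C4 (-x1 + 3x2 ≤ -7) is equivalent to x1 - 3x2 ≥ 7. Together they would need 7 ≤ x1 - 3x2 ≤ 4, which is impossible since 7 > 4. No point satisfies all constraints.

The feasible region is empty; the LP is infeasible.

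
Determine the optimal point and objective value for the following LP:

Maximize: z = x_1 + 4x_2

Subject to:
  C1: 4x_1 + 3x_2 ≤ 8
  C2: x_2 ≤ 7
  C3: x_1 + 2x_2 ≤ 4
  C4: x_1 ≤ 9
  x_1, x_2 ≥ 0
x_1 = 0, x_2 = 2, z = 8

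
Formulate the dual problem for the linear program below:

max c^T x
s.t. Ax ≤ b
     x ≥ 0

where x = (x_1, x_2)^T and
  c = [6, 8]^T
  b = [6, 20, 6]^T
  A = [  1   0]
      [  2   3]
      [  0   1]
Minimize: z = 6y1 + 20y2 + 6y3

Subject to:
  C1: -y1 - 2y2 ≤ -6
  C2: -3y2 - y3 ≤ -8
  y1, y2, y3 ≥ 0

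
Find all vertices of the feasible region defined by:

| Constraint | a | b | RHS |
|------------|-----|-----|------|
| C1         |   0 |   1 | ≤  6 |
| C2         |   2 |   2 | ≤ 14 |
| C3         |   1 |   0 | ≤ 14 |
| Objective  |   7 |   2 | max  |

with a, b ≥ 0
Each vertex is the intersection of two constraint boundaries that also satisfies all remaining constraints:
  a = 0 and b = 0 → (0, 0)
  2a + 2b = 14 and b = 0 → (7, 0)
  b = 6 and 2a + 2b = 14 → (1, 6)
  b = 6 and a = 0 → (0, 6)

Vertices: (0, 0), (7, 0), (1, 6), (0, 6)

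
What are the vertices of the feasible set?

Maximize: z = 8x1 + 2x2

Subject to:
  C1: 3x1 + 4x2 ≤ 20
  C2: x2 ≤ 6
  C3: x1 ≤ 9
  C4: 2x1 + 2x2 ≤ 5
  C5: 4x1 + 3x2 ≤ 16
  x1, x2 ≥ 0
Each vertex is the intersection of two constraint boundaries that also satisfies all remaining constraints:
  x1 = 0 and x2 = 0 → (0, 0)
  2x1 + 2x2 = 5 and x2 = 0 → (2.5, 0)
  2x1 + 2x2 = 5 and x1 = 0 → (0, 2.5)

Vertices: (0, 0), (2.5, 0), (0, 2.5)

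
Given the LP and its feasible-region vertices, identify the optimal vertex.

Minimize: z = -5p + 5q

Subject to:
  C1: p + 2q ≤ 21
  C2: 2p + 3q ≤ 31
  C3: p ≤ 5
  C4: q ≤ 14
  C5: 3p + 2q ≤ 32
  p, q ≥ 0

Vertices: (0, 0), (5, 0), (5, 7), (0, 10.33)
Evaluating z = -5p + 5q at each vertex:
  (0, 0): z = 0
  (5, 0): z = -25
  (5, 7): z = 10
  (0, 10.33): z = 51.67

The smallest value is z = -25, attained at (5, 0).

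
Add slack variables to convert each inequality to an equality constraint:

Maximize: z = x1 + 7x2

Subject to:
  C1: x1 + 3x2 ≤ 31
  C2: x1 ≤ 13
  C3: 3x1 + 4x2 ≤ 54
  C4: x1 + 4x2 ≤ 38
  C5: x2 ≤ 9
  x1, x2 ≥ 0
max z = x1 + 7x2

s.t.
  x1 + 3x2 + s1 = 31
  x1 + s2 = 13
  3x1 + 4x2 + s3 = 54
  x1 + 4x2 + s4 = 38
  x2 + s5 = 9
  x1, x2, s1, s2, s3, s4, s5 ≥ 0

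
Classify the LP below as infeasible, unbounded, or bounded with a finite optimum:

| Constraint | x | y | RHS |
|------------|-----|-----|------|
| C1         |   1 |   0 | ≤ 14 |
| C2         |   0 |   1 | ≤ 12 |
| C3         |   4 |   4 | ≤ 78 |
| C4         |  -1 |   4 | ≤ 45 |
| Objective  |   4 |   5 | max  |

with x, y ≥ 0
The point (7.5, 12) satisfies every constraint, so the LP is feasible; the constraints give x ≤ 14 and y ≤ 12, which with x, y ≥ 0 keep the feasible region inside a bounded box. A feasible, bounded LP attains a finite optimum at a vertex.

Evaluating z = 4x + 5y at each vertex:
  (0, 0): z = 0
  (14, 0): z = 56
  (14, 5.5): z = 83.5
  (7.5, 12): z = 90
  (3, 12): z = 72
  (0, 11.25): z = 56.25

Feasible with finite optimum z* = 90 at (7.5, 12).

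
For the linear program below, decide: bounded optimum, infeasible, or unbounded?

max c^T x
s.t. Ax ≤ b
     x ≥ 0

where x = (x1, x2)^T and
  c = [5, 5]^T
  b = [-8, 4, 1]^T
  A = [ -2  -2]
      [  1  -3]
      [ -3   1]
Feasible point: (1, 3) satisfies every constraint, so the LP is feasible.
Direction d = (1, 1): for each constraint row a, a·d ≤ 0 —
  (-2)(1) + (-2)(1) = -4 ≤ 0
  (1)(1) + (-3)(1) = -2 ≤ 0
  (-3)(1) + (1)(1) = -2 ≤ 0
and d ≥ 0, so (1, 3) + t·d stays feasible for every t ≥ 0. Along this ray z = 5x1 + 5x2 changes by 10 per unit t, so z → +∞.

The LP is unbounded; z can be made arbitrarily large.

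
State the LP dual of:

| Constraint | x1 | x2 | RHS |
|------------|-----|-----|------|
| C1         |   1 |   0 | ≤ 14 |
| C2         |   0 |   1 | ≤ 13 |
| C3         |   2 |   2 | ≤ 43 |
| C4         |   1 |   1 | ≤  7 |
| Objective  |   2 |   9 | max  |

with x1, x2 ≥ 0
Minimize: z = 14y1 + 13y2 + 43y3 + 7y4

Subject to:
  C1: -y1 - 2y3 - y4 ≤ -2
  C2: -y2 - 2y3 - y4 ≤ -9
  y1, y2, y3, y4 ≥ 0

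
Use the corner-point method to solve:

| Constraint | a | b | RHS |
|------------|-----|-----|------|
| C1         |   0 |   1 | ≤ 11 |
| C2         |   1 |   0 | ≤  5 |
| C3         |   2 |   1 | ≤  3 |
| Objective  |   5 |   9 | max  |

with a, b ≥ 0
Each vertex is the intersection of two constraint boundaries that also satisfies all remaining constraints:
  a = 0 and b = 0 → (0, 0)
  2a + b = 3 and b = 0 → (1.5, 0)
  2a + b = 3 and a = 0 → (0, 3)

Evaluating z = 5a + 9b at each vertex:
  (0, 0): z = 0
  (1.5, 0): z = 7.5
  (0, 3): z = 27

The maximum is at (0, 3) with z = 27.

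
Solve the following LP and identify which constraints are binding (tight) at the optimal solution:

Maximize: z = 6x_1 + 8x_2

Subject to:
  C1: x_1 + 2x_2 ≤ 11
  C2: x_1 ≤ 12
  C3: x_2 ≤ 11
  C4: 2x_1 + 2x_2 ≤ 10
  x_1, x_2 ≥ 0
Optimal: x_1 = 0, x_2 = 5
Slack at optimum:
  C1: slack = 1
  C2: slack = 12
  C3: slack = 6
  C4: slack = 0 (binding)
  x_1 ≥ 0: x_1 = 0 (binding)
  x_2 ≥ 0: x_2 = 5
Binding constraints: C4, x_1 ≥ 0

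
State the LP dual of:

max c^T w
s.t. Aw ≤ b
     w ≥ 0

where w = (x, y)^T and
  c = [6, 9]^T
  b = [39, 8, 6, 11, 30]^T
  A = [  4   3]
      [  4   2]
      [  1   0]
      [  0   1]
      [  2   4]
Minimize: z = 39y1 + 8y2 + 6y3 + 11y4 + 30y5

Subject to:
  C1: -4y1 - 4y2 - y3 - 2y5 ≤ -6
  C2: -3y1 - 2y2 - y4 - 4y5 ≤ -9
  y1, y2, y3, y4, y5 ≥ 0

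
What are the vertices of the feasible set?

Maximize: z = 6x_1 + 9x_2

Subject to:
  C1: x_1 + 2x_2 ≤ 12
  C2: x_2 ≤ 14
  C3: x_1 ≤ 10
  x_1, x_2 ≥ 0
Each vertex is the intersection of two constraint boundaries that also satisfies all remaining constraints:
  x_1 = 0 and x_2 = 0 → (0, 0)
  x_1 = 10 and x_2 = 0 → (10, 0)
  x_1 + 2x_2 = 12 and x_1 = 10 → (10, 1)
  x_1 + 2x_2 = 12 and x_1 = 0 → (0, 6)

Vertices: (0, 0), (10, 0), (10, 1), (0, 6)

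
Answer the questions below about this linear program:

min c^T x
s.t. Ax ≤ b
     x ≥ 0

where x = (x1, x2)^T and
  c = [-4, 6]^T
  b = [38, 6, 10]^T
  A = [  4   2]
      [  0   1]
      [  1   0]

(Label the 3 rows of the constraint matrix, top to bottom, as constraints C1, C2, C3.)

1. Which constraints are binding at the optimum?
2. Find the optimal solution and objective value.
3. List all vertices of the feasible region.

1. C1, x2 ≥ 0
2. x1 = 9.5, x2 = 0, z = -38
3. (0, 0), (9.5, 0), (6.5, 6), (0, 6)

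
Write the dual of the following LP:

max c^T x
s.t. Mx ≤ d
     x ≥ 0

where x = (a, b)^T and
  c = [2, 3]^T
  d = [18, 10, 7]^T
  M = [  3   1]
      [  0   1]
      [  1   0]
Minimize: z = 18y1 + 10y2 + 7y3

Subject to:
  C1: -3y1 - y3 ≤ -2
  C2: -y1 - y2 ≤ -3
  y1, y2, y3 ≥ 0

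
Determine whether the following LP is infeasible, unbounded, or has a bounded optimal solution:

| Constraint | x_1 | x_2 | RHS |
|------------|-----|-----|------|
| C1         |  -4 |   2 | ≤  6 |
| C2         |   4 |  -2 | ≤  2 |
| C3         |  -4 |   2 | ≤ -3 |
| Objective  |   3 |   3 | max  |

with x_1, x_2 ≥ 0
C2 requires 4x_1 - 2x_2 ≤ 2, while C3 (-4x_1 + 2x_2 ≤ -3) is equivalent to 4x_1 - 2x_2 ≥ 3. Together they would need 3 ≤ 4x_1 - 2x_2 ≤ 2, which is impossible since 3 > 2. No point satisfies all constraints.

Infeasible — the constraint set is empty.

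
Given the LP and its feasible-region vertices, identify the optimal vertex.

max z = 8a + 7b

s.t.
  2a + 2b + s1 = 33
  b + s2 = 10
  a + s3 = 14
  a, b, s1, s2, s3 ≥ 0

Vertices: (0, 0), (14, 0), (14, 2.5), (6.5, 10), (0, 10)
Evaluating z = 8a + 7b at each vertex:
  (0, 0): z = 0
  (14, 0): z = 112
  (14, 2.5): z = 129.5
  (6.5, 10): z = 122
  (0, 10): z = 70

The largest value is z = 129.5, attained at (14, 2.5).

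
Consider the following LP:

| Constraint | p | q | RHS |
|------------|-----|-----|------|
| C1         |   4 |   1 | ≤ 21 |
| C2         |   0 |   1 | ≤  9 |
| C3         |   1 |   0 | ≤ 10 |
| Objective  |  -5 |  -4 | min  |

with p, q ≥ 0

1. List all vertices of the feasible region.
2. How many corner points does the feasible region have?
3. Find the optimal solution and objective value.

1. (0, 0), (5.25, 0), (3, 9), (0, 9)
2. 4
3. p = 3, q = 9, z = -51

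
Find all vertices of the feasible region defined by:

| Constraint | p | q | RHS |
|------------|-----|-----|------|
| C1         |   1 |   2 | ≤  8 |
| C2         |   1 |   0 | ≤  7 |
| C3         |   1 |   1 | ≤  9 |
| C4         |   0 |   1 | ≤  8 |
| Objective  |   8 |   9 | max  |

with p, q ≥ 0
Each vertex is the intersection of two constraint boundaries that also satisfies all remaining constraints:
  p = 0 and q = 0 → (0, 0)
  p = 7 and q = 0 → (7, 0)
  p + 2q = 8 and p = 7 → (7, 0.5)
  p + 2q = 8 and p = 0 → (0, 4)

Vertices: (0, 0), (7, 0), (7, 0.5), (0, 4)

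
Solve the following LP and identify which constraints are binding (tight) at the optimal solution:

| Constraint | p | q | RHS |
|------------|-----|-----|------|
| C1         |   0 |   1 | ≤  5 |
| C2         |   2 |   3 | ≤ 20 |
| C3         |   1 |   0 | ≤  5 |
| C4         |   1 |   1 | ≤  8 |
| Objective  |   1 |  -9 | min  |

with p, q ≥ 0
Optimal: p = 0, q = 5
Slack at optimum:
  C1: slack = 0 (binding)
  C2: slack = 5
  C3: slack = 5
  C4: slack = 3
  p ≥ 0: p = 0 (binding)
  q ≥ 0: q = 5
Binding constraints: C1, p ≥ 0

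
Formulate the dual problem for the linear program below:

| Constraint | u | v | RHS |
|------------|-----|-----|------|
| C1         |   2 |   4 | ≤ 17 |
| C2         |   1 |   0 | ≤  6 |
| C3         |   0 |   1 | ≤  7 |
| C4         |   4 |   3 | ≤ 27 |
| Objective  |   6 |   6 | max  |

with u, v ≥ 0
Minimize: z = 17y1 + 6y2 + 7y3 + 27y4

Subject to:
  C1: -2y1 - y2 - 4y4 ≤ -6
  C2: -4y1 - y3 - 3y4 ≤ -6
  y1, y2, y3, y4 ≥ 0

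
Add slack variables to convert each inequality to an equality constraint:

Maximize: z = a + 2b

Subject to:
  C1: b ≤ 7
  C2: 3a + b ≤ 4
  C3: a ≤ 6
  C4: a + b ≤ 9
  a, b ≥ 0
max z = a + 2b

s.t.
  b + s1 = 7
  3a + b + s2 = 4
  a + s3 = 6
  a + b + s4 = 9
  a, b, s1, s2, s3, s4 ≥ 0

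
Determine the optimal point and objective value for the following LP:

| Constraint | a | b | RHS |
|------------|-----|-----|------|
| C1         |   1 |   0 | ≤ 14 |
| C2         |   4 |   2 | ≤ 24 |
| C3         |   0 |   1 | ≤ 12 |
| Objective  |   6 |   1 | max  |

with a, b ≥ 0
Each vertex is the intersection of two constraint boundaries that also satisfies all remaining constraints:
  a = 0 and b = 0 → (0, 0)
  4a + 2b = 24 and b = 0 → (6, 0)
  4a + 2b = 24 and b = 12 → (0, 12)

Evaluating z = 6a + b at each vertex:
  (0, 0): z = 0
  (6, 0): z = 36
  (0, 12): z = 12

The maximum is at (6, 0) with z = 36.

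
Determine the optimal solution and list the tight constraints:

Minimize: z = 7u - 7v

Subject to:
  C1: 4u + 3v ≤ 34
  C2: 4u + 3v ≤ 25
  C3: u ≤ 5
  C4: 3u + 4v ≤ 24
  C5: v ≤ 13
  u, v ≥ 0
Optimal: u = 0, v = 6
Binding: C4, u ≥ 0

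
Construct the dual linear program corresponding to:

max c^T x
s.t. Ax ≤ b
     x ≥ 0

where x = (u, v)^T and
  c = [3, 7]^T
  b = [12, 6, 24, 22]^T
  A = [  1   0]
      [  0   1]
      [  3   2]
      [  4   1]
Minimize: z = 12y1 + 6y2 + 24y3 + 22y4

Subject to:
  C1: -y1 - 3y3 - 4y4 ≤ -3
  C2: -y2 - 2y3 - y4 ≤ -7
  y1, y2, y3, y4 ≥ 0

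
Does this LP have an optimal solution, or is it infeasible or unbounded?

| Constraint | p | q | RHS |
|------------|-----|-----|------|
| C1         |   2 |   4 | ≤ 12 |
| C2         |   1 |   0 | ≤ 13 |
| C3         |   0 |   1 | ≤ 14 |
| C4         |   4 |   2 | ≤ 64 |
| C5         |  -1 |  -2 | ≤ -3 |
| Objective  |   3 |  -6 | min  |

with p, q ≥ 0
The point (0, 3) satisfies every constraint, so the LP is feasible; the constraints give p ≤ 13 and q ≤ 14, which with p, q ≥ 0 keep the feasible region inside a bounded box. A feasible, bounded LP attains a finite optimum at a vertex.

Evaluating z = 3p - 6q at each vertex:
  (3, 0): z = 9
  (6, 0): z = 18
  (0, 3): z = -18
  (0, 1.5): z = -9

Bounded optimum: z* = -18 at (0, 3).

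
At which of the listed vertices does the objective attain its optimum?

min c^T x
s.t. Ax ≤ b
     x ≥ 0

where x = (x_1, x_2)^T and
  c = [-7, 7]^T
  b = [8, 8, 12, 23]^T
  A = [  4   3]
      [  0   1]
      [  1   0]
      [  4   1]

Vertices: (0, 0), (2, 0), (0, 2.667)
Evaluating z = -7x_1 + 7x_2 at each vertex:
  (0, 0): z = 0
  (2, 0): z = -14
  (0, 2.667): z = 18.67

The smallest value is z = -14, attained at (2, 0).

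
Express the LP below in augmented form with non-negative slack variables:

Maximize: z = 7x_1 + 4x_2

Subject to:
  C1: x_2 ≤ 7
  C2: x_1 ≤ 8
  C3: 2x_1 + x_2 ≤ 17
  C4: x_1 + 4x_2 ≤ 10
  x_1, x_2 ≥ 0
max z = 7x_1 + 4x_2

s.t.
  x_2 + s1 = 7
  x_1 + s2 = 8
  2x_1 + x_2 + s3 = 17
  x_1 + 4x_2 + s4 = 10
  x_1, x_2, s1, s2, s3, s4 ≥ 0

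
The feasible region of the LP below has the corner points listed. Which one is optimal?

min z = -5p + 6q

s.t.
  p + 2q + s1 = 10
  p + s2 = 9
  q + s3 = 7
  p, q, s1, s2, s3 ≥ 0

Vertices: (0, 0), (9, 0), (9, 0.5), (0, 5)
(9, 0) with z = -45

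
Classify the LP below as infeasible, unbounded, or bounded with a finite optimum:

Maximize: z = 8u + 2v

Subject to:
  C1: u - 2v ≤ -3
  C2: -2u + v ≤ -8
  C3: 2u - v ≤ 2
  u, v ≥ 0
C3 requires 2u - v ≤ 2, while C2 (-2u + v ≤ -8) is equivalent to 2u - v ≥ 8. Together they would need 8 ≤ 2u - v ≤ 2, which is impossible since 8 > 2. No point satisfies all constraints.

Infeasible — the constraint set is empty.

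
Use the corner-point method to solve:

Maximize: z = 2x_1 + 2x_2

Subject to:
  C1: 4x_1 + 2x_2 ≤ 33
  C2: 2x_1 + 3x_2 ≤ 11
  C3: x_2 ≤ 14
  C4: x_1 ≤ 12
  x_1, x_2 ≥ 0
Each vertex is the intersection of two constraint boundaries that also satisfies all remaining constraints:
  x_1 = 0 and x_2 = 0 → (0, 0)
  2x_1 + 3x_2 = 11 and x_2 = 0 → (5.5, 0)
  2x_1 + 3x_2 = 11 and x_1 = 0 → (0, 3.667)

Evaluating z = 2x_1 + 2x_2 at each vertex:
  (0, 0): z = 0
  (5.5, 0): z = 11
  (0, 3.667): z = 7.333

The maximum is at (5.5, 0) with z = 11.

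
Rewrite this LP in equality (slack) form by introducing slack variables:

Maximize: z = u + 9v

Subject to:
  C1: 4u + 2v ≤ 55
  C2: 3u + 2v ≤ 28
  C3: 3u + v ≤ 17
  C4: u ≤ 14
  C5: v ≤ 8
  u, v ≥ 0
max z = u + 9v

s.t.
  4u + 2v + s1 = 55
  3u + 2v + s2 = 28
  3u + v + s3 = 17
  u + s4 = 14
  v + s5 = 8
  u, v, s1, s2, s3, s4, s5 ≥ 0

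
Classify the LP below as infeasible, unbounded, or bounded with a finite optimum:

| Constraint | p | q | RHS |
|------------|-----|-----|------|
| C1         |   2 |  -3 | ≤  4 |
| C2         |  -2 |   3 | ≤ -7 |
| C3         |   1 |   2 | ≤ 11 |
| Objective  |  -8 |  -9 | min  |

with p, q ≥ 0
C1 requires 2p - 3q ≤ 4, while C2 (-2p + 3q ≤ -7) is equivalent to 2p - 3q ≥ 7. Together they would need 7 ≤ 2p - 3q ≤ 4, which is impossible since 7 > 4. No point satisfies all constraints.

Infeasible: no point satisfies all constraints simultaneously.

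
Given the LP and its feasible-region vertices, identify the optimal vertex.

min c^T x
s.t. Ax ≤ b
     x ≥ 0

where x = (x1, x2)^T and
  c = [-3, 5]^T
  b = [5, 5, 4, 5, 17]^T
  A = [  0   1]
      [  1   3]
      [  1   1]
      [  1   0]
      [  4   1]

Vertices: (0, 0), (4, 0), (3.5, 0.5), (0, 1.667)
(4, 0) with z = -12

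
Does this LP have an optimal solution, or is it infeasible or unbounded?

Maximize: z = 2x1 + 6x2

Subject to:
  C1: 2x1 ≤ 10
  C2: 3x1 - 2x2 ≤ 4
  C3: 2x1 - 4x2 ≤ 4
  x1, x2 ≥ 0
Feasible point: (0, 0) satisfies every constraint, so the LP is feasible.
Direction d = (0, 1): for each constraint row a, a·d ≤ 0 —
  (2)(0) + (0)(1) = 0 ≤ 0
  (3)(0) + (-2)(1) = -2 ≤ 0
  (2)(0) + (-4)(1) = -4 ≤ 0
and d ≥ 0, so (0, 0) + t·d stays feasible for every t ≥ 0. Along this ray z = 2x1 + 6x2 changes by 6 per unit t, so z → +∞.

The LP is unbounded; z can be made arbitrarily large.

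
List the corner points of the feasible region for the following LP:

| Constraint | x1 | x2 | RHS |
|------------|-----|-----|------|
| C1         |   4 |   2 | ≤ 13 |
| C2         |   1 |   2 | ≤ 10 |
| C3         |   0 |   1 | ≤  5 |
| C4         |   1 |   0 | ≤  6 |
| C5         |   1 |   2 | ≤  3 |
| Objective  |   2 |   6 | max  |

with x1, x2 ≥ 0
Each vertex is the intersection of two constraint boundaries that also satisfies all remaining constraints:
  x1 = 0 and x2 = 0 → (0, 0)
  x1 + 2x2 = 3 and x2 = 0 → (3, 0)
  x1 + 2x2 = 3 and x1 = 0 → (0, 1.5)

Vertices: (0, 0), (3, 0), (0, 1.5)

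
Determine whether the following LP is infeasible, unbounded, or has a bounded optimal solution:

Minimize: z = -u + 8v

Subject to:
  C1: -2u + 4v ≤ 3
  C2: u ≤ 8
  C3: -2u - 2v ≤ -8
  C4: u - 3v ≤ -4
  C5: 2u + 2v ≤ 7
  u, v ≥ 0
C5 requires 2u + 2v ≤ 7, while C3 (-2u - 2v ≤ -8) is equivalent to 2u + 2v ≥ 8. Together they would need 8 ≤ 2u + 2v ≤ 7, which is impossible since 8 > 7. No point satisfies all constraints.

Infeasible: no point satisfies all constraints simultaneously.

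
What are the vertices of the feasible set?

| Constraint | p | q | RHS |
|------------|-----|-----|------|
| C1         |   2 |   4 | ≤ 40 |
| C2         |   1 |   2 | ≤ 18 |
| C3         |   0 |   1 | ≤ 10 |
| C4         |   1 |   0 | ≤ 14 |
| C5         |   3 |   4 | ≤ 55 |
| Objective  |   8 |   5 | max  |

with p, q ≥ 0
Each vertex is the intersection of two constraint boundaries that also satisfies all remaining constraints:
  p = 0 and q = 0 → (0, 0)
  p = 14 and q = 0 → (14, 0)
  p + 2q = 18 and p = 14 → (14, 2)
  p + 2q = 18 and p = 0 → (0, 9)

Vertices: (0, 0), (14, 0), (14, 2), (0, 9)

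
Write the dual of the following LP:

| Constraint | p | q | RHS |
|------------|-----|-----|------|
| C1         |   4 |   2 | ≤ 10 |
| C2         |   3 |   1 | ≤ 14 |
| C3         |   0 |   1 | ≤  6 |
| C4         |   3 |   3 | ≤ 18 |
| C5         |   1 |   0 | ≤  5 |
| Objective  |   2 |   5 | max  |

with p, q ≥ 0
Minimize: z = 10y1 + 14y2 + 6y3 + 18y4 + 5y5

Subject to:
  C1: -4y1 - 3y2 - 3y4 - y5 ≤ -2
  C2: -2y1 - y2 - y3 - 3y4 ≤ -5
  y1, y2, y3, y4, y5 ≥ 0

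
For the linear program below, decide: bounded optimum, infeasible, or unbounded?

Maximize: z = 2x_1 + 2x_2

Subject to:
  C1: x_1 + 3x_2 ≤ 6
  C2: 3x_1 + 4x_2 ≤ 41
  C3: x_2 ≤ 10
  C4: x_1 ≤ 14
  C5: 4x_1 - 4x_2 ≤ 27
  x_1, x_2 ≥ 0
The point (6, 0) satisfies every constraint, so the LP is feasible; the constraints give x_1 ≤ 14 and x_2 ≤ 10, which with x_1, x_2 ≥ 0 keep the feasible region inside a bounded box. A feasible, bounded LP attains a finite optimum at a vertex.

Bounded optimum: z* = 12 at (6, 0).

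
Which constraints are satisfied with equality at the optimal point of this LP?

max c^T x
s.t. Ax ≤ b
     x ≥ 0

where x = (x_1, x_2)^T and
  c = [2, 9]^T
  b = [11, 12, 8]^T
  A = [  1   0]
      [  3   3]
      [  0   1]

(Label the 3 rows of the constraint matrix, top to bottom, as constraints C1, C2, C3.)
Optimal: x_1 = 0, x_2 = 4
Binding: C2, x_1 ≥ 0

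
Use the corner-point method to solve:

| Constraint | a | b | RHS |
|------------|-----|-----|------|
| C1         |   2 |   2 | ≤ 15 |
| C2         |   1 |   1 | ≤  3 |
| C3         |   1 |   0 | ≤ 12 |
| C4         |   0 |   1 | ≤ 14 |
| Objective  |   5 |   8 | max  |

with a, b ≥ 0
a = 0, b = 3, z = 24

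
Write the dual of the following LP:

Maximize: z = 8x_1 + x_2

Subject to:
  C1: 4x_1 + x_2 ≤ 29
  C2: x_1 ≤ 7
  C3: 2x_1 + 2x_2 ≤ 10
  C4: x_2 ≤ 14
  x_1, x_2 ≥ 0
Minimize: z = 29y1 + 7y2 + 10y3 + 14y4

Subject to:
  C1: -4y1 - y2 - 2y3 ≤ -8
  C2: -y1 - 2y3 - y4 ≤ -1
  y1, y2, y3, y4 ≥ 0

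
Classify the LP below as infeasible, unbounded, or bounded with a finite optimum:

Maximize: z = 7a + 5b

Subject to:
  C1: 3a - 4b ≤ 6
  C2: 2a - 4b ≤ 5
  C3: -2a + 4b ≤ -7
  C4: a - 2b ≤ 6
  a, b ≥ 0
C2 requires 2a - 4b ≤ 5, while C3 (-2a + 4b ≤ -7) is equivalent to 2a - 4b ≥ 7. Together they would need 7 ≤ 2a - 4b ≤ 5, which is impossible since 7 > 5. No point satisfies all constraints.

The feasible region is empty; the LP is infeasible.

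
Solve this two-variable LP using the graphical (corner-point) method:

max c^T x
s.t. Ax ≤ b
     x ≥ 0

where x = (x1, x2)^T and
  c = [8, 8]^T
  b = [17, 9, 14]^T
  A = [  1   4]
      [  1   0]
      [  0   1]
Each vertex is the intersection of two constraint boundaries that also satisfies all remaining constraints:
  x1 = 0 and x2 = 0 → (0, 0)
  x1 = 9 and x2 = 0 → (9, 0)
  x1 + 4x2 = 17 and x1 = 9 → (9, 2)
  x1 + 4x2 = 17 and x1 = 0 → (0, 4.25)

Evaluating z = 8x1 + 8x2 at each vertex:
  (0, 0): z = 0
  (9, 0): z = 72
  (9, 2): z = 88
  (0, 4.25): z = 34

The maximum is at (9, 2) with z = 88.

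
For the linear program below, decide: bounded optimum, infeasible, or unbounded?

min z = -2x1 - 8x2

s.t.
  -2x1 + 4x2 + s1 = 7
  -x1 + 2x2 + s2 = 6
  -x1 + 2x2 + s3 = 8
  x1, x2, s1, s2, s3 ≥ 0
Feasible point: (0, 0) satisfies every constraint, so the LP is feasible.
Direction d = (1, 0): for each constraint row a, a·d ≤ 0 —
  (-2)(1) + (4)(0) = -2 ≤ 0
  (-1)(1) + (2)(0) = -1 ≤ 0
  (-1)(1) + (2)(0) = -1 ≤ 0
and d ≥ 0, so (0, 0) + t·d stays feasible for every t ≥ 0. Along this ray z = -2x1 - 8x2 changes by -2 per unit t, so z → −∞.

Unbounded — the objective can decrease without bound over the feasible region.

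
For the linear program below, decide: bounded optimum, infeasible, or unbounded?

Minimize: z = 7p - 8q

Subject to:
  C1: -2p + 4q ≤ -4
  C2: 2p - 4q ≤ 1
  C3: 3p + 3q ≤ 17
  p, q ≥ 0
C2 requires 2p - 4q ≤ 1, while C1 (-2p + 4q ≤ -4) is equivalent to 2p - 4q ≥ 4. Together they would need 4 ≤ 2p - 4q ≤ 1, which is impossible since 4 > 1. No point satisfies all constraints.

Infeasible — the constraint set is empty.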